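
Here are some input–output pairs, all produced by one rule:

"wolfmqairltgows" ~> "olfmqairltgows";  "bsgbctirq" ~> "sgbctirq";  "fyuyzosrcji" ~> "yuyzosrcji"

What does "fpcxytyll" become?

Rule — delete the first character.
So "fpcxytyll" becomes "pcxytyll".

pcxytyll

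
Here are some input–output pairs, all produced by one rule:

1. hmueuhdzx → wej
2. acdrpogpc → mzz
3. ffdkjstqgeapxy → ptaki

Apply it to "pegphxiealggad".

Looking at the pairs, the operation is to shift every letter 10 places forward in the alphabet (wrapping around), then keep one character in every 3, starting at position 2 (positions 2nd, 5th, 8th, ...).
"pegphxiealggad" → "zoqzrhsokvqqkn" → "oroqn".
(Check on "hmueuhdzx": → "rweoernjh" → "wej" ✓)

oroqn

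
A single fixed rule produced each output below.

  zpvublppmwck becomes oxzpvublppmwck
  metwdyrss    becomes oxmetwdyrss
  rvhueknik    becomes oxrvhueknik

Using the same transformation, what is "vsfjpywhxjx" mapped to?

oxvsfjpywhxjx

The rule is to prepend "ox".
"vsfjpywhxjx" → "oxvsfjpywhxjx".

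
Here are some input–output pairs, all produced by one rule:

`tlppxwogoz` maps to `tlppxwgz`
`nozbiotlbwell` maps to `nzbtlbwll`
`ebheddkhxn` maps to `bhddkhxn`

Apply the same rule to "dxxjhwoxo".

dxxjhwx

The transformation: remove every vowel.
So "dxxjhwoxo" becomes "dxxjhwx".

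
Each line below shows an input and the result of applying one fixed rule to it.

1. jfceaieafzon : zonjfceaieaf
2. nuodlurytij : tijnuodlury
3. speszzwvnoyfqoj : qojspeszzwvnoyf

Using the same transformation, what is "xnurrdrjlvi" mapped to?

lvixnurrdrj

The pattern: move the last 3 characters to the front (rotate right by 3).
Applying that to "xnurrdrjlvi" gives "lvixnurrdrj".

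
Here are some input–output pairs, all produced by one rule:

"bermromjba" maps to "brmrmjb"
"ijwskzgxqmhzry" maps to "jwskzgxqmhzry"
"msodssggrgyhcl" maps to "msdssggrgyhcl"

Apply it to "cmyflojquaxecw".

cmyfljqxcw

The transformation: remove every vowel.
"cmyflojquaxecw" → "cmyfljqxcw".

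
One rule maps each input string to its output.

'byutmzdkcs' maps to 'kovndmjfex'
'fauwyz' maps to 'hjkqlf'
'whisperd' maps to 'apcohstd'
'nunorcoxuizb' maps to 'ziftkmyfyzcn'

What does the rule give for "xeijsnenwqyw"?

The transformation: shift every letter 11 places forward in the alphabet (wrapping around), then swap the front and back halves of the string.
Doing the same to "xeijsnenwqyw": "pyhbjhiptudy".

pyhbjhiptudy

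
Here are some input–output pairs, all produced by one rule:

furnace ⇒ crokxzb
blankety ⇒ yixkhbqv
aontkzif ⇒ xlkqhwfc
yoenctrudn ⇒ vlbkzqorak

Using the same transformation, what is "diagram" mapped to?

The transformation: shift every letter 3 places backward in the alphabet (wrapping around).
On "diagram" that produces "afxdoxj".

afxdoxj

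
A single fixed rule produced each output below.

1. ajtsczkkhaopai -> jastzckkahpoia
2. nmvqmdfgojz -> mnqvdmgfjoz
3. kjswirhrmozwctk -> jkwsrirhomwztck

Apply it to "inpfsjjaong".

nifpjsajnog

Looking at the pairs, the operation is to swap each adjacent pair of characters (1↔2, 3↔4, ...).
Doing the same to "inpfsjjaong": "nifpjsajnog".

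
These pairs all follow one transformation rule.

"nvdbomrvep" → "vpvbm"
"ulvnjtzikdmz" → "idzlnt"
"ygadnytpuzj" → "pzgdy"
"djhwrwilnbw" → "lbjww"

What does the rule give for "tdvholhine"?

Each output is the input with this applied: keep every other character starting from the second (positions 2nd, 4th, 6th, ...), then move the first 3 characters to the end (rotate left by 3).
On "tdvholhine": the first step gives "dhlie", and the second then gives "iedhl".

iedhl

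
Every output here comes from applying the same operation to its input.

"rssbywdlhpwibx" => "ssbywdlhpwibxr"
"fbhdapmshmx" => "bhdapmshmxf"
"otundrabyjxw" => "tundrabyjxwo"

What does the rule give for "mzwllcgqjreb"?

zwllcgqjrebm

The rule is to move the first character to the end.
On "mzwllcgqjreb" that produces "zwllcgqjrebm".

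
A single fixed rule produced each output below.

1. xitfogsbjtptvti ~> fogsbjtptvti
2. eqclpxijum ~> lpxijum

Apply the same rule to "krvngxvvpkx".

ngxvvpkx

The rule is to delete the first 3 characters.
On "krvngxvvpkx" that produces "ngxvvpkx".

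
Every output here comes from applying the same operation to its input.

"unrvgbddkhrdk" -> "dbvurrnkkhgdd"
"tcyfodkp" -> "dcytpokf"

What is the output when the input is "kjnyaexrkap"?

The pattern: sort the characters into reverse alphabetical order, then move the last 2 characters to the front (rotate right by 2).
Applying both steps to "kjnyaexrkap": "yxrpnkkjeaa", then "aayxrpnkkje".

aayxrpnkkje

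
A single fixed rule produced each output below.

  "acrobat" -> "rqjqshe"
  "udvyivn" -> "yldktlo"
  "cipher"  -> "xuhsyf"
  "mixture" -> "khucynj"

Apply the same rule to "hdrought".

wxjxthek

Looking at the pairs, the operation is to move the last 3 characters to the front (rotate right by 3), then shift every letter 10 places backward in the alphabet (wrapping around).
On "hdrought": the first step gives "ghthdrou", and the second then gives "wxjxthek".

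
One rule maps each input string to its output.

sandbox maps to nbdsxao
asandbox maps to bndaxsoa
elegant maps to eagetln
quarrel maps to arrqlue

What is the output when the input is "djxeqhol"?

The rule is to take characters alternately from the front and the back (1st, last, 2nd, 2nd-last, ...), then move the last 3 characters to the front (rotate right by 3).
On "djxeqhol": the first step gives "dljoxheq", and the second then gives "heqdljox".
(Check on "sandbox": → "sxaonbd" → "nbdsxao" ✓)

heqdljox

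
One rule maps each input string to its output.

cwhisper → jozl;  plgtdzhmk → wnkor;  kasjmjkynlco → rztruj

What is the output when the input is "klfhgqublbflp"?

rmnbsmw

The transformation: shift every letter 7 places forward in the alphabet (wrapping around), then keep every other character starting from the first (positions 1st, 3rd, 5th, ...).
"klfhgqublbflp" → "rsmonxbisimsw" → "rmnbsmw".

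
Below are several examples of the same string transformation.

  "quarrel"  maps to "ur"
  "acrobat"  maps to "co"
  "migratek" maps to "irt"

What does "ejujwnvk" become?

jjn

The pattern: delete the last 2 characters, then keep every other character starting from the second (positions 2nd, 4th, 6th, ...).
"ejujwnvk" → "jjn".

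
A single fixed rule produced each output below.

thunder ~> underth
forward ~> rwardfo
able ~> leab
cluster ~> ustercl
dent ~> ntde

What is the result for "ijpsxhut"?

What's happening: move the first 2 characters to the end (rotate left by 2).
Applying that to "ijpsxhut" gives "psxhutij".

psxhutij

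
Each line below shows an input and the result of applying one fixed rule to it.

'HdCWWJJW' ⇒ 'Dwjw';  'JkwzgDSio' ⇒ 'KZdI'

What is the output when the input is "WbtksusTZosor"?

BKUtOO

What's happening: keep every other character starting from the second (positions 2nd, 4th, 6th, ...), then flip the case of every letter.
For "WbtksusTZosor", step one produces "bkuToo"; step two turns that into "BKUtOO".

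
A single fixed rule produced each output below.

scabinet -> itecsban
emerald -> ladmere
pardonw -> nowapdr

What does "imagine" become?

In each case the input is transformed by: swap each adjacent pair of characters (1↔2, 3↔4, ...), then move the last 3 characters to the front (rotate right by 3).
For "imagine", step one produces "miganie"; step two turns that into "niemiga".

niemiga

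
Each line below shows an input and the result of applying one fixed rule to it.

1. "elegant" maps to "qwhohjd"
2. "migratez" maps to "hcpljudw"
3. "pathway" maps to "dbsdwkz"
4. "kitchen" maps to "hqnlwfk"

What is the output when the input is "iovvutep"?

hslryyxw

The rule is to shift every letter 3 places forward in the alphabet (wrapping around), then move the last 2 characters to the front (rotate right by 2).
Working it through for "iovvutep": intermediate "lryyxwhs", final "hslryyxw".
(Check on "elegant": → "hohjdqw" → "qwhohjd" ✓)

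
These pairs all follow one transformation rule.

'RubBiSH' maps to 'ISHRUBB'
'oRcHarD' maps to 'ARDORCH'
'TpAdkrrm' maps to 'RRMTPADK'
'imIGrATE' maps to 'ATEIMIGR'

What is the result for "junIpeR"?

PERJUNI

The transformation: move the last 3 characters to the front (rotate right by 3), then convert every letter to uppercase.
Applying that to "junIpeR" gives "PERJUNI".
(Check on "RubBiSH": → "iSHRubB" → "ISHRUBB" ✓)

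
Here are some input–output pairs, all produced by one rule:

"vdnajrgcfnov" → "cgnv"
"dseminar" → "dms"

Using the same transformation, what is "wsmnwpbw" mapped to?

msw

In each case the input is transformed by: sort the characters into alphabetical order, then keep one character in every 3, starting at position 2 (positions 2nd, 5th, 8th, ...).
Applying both steps to "wsmnwpbw": "bmnpswww", then "msw".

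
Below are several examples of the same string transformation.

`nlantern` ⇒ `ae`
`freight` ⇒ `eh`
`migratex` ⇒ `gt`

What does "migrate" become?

gt

In each case the input is transformed by: keep one character in every 3, starting at position 3 (positions 3rd, 6th, 9th, ...).
Doing the same to "migrate": "gt".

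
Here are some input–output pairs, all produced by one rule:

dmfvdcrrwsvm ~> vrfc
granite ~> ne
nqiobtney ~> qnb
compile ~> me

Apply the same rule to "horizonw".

rn

The rule is to sort the characters into reverse alphabetical order, then keep one character in every 3, starting at position 3 (positions 3rd, 6th, 9th, ...).
For "horizonw" the result is "rn".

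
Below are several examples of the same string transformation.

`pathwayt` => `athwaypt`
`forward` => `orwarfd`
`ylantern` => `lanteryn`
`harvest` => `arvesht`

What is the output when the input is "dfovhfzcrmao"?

The rule is to swap the first and last characters, then move the first character to the end.
Working it through for "dfovhfzcrmao": intermediate "ofovhfzcrmad", final "fovhfzcrmado".

fovhfzcrmado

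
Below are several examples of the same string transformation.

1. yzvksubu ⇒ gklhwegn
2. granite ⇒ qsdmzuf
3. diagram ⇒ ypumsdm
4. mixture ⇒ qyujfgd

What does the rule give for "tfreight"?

What's happening: move the last character to the front, then shift every letter 12 places forward in the alphabet (wrapping around).
Starting from "tfreight": after the first operation, "ttfreigh"; after the second, "ffrdqust".

ffrdqust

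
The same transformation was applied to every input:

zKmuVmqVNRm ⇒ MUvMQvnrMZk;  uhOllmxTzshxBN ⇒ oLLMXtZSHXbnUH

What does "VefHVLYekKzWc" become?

Rule — flip the case of every letter, then move the first 2 characters to the end (rotate left by 2).
For "VefHVLYekKzWc" the result is "FhvlyEKkZwCvE".

FhvlyEKkZwCvE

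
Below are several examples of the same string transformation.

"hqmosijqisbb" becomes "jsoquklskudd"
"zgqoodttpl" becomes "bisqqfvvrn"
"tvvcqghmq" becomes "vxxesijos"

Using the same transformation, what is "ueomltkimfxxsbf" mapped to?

wgqonvmkohzzudh

Each output is the input with this applied: shift every letter 2 places forward in the alphabet (wrapping around).
Applying that to "ueomltkimfxxsbf" gives "wgqonvmkohzzudh".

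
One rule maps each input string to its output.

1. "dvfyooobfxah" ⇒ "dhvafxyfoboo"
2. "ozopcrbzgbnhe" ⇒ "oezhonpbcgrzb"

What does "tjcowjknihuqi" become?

The pattern: take characters alternately from the front and the back (1st, last, 2nd, 2nd-last, ...).
Doing the same to "tjcowjknihuqi": "tijqcuohwijnk".

tijqcuohwijnk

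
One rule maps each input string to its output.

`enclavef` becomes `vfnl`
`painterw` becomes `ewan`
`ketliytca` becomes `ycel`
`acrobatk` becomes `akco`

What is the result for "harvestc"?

The transformation: keep every other character starting from the second (positions 2nd, 4th, 6th, ...), then move the last 2 characters to the front (rotate right by 2).
On "harvestc": the first step gives "avsc", and the second then gives "scav".

scav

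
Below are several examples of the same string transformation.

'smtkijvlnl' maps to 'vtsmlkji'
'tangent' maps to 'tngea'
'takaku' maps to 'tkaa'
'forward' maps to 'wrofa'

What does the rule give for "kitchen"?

tkihc

The rule is to delete the last 2 characters, then sort the characters into reverse alphabetical order.
On "kitchen": the first step gives "kitch", and the second then gives "tkihc".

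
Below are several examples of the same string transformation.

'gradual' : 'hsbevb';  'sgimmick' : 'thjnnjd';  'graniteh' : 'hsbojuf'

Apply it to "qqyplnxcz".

The transformation: shift every letter 1 place forward in the alphabet (wrapping around), then delete the last character.
So "qqyplnxcz" becomes "rrzqmoyd".
(Check on "sgimmick": → "thjnnjdl" → "thjnnjd" ✓)

rrzqmoyd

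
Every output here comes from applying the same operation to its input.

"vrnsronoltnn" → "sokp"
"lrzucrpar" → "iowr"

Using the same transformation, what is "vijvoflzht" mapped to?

sfgs

The transformation: shift every letter 3 places backward in the alphabet (wrapping around), then keep only the first 4 characters.
Applying both steps to "vijvoflzht": "sfgslciweq", then "sfgs".
(Check on "vrnsronoltnn": → "sokpolkliqkk" → "sokp" ✓)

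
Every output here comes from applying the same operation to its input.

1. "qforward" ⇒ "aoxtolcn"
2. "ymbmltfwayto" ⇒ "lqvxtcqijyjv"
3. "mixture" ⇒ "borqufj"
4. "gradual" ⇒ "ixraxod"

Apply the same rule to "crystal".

ixqpvoz

Each output is the input with this applied: shift every letter 3 places backward in the alphabet (wrapping around), then reverse the string.
Starting from "crystal": after the first operation, "zovpqxi"; after the second, "ixqpvoz".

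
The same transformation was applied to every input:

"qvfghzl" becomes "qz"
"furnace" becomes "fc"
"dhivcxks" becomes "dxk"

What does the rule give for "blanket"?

Looking at the pairs, the operation is to swap each adjacent pair of characters (1↔2, 3↔4, ...), then keep one character in every 3, starting at position 2 (positions 2nd, 5th, 8th, ...).
Applying both steps to "blanket": "lbnaekt", then "be".

be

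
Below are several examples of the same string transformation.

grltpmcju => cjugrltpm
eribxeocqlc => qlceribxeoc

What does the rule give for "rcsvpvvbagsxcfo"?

cforcsvpvvbagsx

The pattern: move the last 3 characters to the front (rotate right by 3).
Doing the same to "rcsvpvvbagsxcfo": "cforcsvpvvbagsx".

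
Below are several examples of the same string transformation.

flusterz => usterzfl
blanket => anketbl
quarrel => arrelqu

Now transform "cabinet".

The rule is to move the first 2 characters to the end (rotate left by 2).
Doing the same to "cabinet": "binetca".

binetca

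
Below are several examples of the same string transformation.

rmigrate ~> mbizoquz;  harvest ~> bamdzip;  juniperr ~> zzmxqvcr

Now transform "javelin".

What's happening: shift every letter 8 places forward in the alphabet (wrapping around), then reverse the string.
On "javelin" that produces "vqtmdir".

vqtmdir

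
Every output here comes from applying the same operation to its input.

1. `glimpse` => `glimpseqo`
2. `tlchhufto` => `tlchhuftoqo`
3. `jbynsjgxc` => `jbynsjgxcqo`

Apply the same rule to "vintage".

vintageqo

Each output is the input with this applied: append "qo".
On "vintage" that produces "vintageqo".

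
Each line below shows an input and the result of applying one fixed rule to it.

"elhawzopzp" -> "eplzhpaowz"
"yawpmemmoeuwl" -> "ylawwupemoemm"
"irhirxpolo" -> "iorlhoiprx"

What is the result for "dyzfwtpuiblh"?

What's happening: take characters alternately from the front and the back (1st, last, 2nd, 2nd-last, ...).
So "dyzfwtpuiblh" becomes "dhylzbfiwutp".

dhylzbfiwutp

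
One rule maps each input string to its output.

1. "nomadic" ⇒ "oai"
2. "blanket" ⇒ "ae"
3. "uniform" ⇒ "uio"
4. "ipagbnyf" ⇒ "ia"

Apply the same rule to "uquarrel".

Each output is the input with this applied: keep only the vowels.
On "uquarrel" that produces "uuae".

uuae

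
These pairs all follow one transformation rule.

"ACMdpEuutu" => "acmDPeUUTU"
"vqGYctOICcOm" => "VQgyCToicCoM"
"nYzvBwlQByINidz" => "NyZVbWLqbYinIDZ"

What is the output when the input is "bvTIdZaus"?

BVtiDzAUS

Rule — flip the case of every letter.
So "bvTIdZaus" becomes "BVtiDzAUS".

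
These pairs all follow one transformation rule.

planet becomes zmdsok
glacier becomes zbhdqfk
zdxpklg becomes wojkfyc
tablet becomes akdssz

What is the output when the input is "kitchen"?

The pattern: shift every letter 1 place backward in the alphabet (wrapping around), then move the first 2 characters to the end (rotate left by 2).
On "kitchen": the first step gives "jhsbgdm", and the second then gives "sbgdmjh".

sbgdmjh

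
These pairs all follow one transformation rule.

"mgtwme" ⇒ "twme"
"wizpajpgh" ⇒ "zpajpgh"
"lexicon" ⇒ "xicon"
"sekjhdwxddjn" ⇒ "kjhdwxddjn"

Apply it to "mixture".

xture

Looking at the pairs, the operation is to delete the first 2 characters.
Doing the same to "mixture": "xture".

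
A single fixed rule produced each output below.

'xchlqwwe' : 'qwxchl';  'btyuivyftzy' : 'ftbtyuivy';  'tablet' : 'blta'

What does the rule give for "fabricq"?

rifab

The pattern: delete the last 2 characters, then move the last 2 characters to the front (rotate right by 2).
For "fabricq", step one produces "fabri"; step two turns that into "rifab".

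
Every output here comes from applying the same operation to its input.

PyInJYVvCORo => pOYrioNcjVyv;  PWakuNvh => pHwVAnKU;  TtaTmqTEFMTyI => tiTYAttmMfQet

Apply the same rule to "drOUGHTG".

DgRtohug

In each case the input is transformed by: take characters alternately from the front and the back (1st, last, 2nd, 2nd-last, ...), then flip the case of every letter.
Doing the same to "drOUGHTG": "DgRtohug".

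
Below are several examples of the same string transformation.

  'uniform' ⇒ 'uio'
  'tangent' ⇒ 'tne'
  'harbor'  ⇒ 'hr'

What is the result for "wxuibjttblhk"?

The pattern: keep every other character starting from the first (positions 1st, 3rd, 5th, ...), then delete the last character.
Starting from "wxuibjttblhk": after the first operation, "wubtbh"; after the second, "wubtb".

wubtb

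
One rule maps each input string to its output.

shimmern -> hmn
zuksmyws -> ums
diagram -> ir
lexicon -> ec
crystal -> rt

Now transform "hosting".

The pattern: keep one character in every 3, starting at position 2 (positions 2nd, 5th, 8th, ...).
For "hosting" the result is "oi".

oi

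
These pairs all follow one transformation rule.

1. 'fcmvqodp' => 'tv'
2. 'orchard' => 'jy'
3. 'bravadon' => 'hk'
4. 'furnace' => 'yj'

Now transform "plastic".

The transformation: shift every letter 7 places forward in the alphabet (wrapping around), then keep one character in every 3, starting at position 3 (positions 3rd, 6th, 9th, ...).
For "plastic" the result is "hp".

hp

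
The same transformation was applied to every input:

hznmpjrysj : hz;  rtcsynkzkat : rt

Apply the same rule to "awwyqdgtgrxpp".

Looking at the pairs, the operation is to keep only the first 2 characters.
So "awwyqdgtgrxpp" becomes "aw".

aw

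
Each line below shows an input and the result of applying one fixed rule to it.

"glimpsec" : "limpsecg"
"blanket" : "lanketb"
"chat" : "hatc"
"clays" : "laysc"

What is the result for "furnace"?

urnacef

Looking at the pairs, the operation is to move the first character to the end.
So "furnace" becomes "urnacef".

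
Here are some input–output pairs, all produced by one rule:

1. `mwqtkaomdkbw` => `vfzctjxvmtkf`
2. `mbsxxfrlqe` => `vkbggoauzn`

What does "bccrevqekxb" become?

kllanezntgk

Looking at the pairs, the operation is to shift every letter 9 places forward in the alphabet (wrapping around).
For "bccrevqekxb" the result is "kllanezntgk".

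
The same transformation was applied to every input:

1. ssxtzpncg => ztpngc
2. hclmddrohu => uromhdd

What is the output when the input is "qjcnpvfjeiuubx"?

The rule is to delete the first 3 characters, then sort the characters into reverse alphabetical order.
"qjcnpvfjeiuubx" → "xvuupnjifeb".

xvuupnjifeb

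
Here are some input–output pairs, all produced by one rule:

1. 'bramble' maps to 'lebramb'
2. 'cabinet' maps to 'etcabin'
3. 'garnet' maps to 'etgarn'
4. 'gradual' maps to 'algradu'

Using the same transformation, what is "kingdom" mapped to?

omkingd

The transformation: move the last 2 characters to the front (rotate right by 2).
For "kingdom" the result is "omkingd".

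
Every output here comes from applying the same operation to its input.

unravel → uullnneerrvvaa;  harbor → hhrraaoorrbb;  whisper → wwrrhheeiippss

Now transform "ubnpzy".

uuyybbzznnpp

What's happening: take characters alternately from the front and the back (1st, last, 2nd, 2nd-last, ...), then double every character.
Applying both steps to "ubnpzy": "uybznp", then "uuyybbzznnpp".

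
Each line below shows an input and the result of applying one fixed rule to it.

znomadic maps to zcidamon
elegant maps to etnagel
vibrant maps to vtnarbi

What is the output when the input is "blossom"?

bmossol

In each case the input is transformed by: reverse the string, then move the last character to the front.
"blossom" → "mossolb" → "bmossol".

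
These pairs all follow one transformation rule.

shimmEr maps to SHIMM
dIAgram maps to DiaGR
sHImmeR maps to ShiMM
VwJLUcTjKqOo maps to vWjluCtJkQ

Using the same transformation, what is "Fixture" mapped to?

fIXTU

What's happening: flip the case of every letter, then delete the last 2 characters.
Starting from "Fixture": after the first operation, "fIXTURE"; after the second, "fIXTU".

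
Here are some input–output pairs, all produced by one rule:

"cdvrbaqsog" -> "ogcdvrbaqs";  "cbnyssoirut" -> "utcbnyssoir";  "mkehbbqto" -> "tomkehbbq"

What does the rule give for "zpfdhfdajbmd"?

mdzpfdhfdajb

Rule — move the last 2 characters to the front (rotate right by 2).
"zpfdhfdajbmd" → "mdzpfdhfdajb".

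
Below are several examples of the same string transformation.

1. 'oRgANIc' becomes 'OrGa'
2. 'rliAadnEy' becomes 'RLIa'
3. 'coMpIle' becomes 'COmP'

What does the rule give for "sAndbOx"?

Looking at the pairs, the operation is to flip the case of every letter, then keep only the first 4 characters.
For "sAndbOx", step one produces "SaNDBoX"; step two turns that into "SaND".

SaND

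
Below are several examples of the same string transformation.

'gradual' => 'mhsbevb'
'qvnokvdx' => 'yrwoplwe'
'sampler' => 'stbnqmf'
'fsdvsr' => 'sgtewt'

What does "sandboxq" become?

rtboecpy

Rule — shift every letter 1 place forward in the alphabet (wrapping around), then move the last character to the front.
"sandboxq" → "tboecpyr" → "rtboecpy".
(Check on "gradual": → "hsbevbm" → "mhsbevb" ✓)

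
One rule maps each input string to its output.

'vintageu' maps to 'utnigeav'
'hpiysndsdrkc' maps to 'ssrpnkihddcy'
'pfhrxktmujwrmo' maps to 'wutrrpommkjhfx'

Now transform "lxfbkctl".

Looking at the pairs, the operation is to sort the characters into reverse alphabetical order, then move the first character to the end.
Applying both steps to "lxfbkctl": "xtllkfcb", then "tllkfcbx".

tllkfcbx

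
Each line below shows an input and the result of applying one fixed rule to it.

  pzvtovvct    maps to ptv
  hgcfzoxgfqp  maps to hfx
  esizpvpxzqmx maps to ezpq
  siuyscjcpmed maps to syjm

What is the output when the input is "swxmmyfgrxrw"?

The transformation: delete the last 2 characters, then keep one character in every 3, starting at position 1 (positions 1st, 4th, 7th, ...).
For "swxmmyfgrxrw", step one produces "swxmmyfgrx"; step two turns that into "smfx".

smfx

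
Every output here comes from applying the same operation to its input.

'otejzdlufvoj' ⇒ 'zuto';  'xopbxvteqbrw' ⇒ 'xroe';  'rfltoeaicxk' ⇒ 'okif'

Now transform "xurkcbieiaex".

Looking at the pairs, the operation is to keep one character in every 3, starting at position 2 (positions 2nd, 5th, 8th, ...), then sort the characters into reverse alphabetical order.
Working it through for "xurkcbieiaex": intermediate "ucee", final "ueec".

ueec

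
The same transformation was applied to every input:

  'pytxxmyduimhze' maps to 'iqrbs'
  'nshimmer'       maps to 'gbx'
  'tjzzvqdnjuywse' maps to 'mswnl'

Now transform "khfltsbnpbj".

The pattern: shift every letter 7 places backward in the alphabet (wrapping around), then keep one character in every 3, starting at position 1 (positions 1st, 4th, 7th, ...).
Applying both steps to "khfltsbnpbj": "dayemlugiuc", then "deuu".

deuu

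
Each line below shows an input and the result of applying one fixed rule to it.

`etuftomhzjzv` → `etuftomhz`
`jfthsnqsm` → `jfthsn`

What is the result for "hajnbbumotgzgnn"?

hajnbbumotgz

In each case the input is transformed by: delete the last 3 characters.
On "hajnbbumotgzgnn" that produces "hajnbbumotgz".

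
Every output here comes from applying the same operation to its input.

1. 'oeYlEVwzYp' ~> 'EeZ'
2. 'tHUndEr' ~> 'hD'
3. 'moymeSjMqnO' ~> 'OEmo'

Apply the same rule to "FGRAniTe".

gNE

Rule — flip the case of every letter, then keep one character in every 3, starting at position 2 (positions 2nd, 5th, 8th, ...).
Applying both steps to "FGRAniTe": "fgraNItE", then "gNE".
(Check on "tHUndEr": → "ThuNDeR" → "hD" ✓)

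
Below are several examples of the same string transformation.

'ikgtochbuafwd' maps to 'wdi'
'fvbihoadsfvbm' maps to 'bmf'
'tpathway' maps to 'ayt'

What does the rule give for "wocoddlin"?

Each output is the input with this applied: move the last 2 characters to the front (rotate right by 2), then keep only the first 3 characters.
For "wocoddlin" the result is "inw".

inw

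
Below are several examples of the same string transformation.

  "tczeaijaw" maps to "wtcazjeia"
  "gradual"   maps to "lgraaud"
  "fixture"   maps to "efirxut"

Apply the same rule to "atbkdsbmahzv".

The pattern: swap the first and last characters, then take characters alternately from the front and the back (1st, last, 2nd, 2nd-last, ...).
Starting from "atbkdsbmahzv": after the first operation, "vtbkdsbmahza"; after the second, "vatzbhkadmsb".

vatzbhkadmsb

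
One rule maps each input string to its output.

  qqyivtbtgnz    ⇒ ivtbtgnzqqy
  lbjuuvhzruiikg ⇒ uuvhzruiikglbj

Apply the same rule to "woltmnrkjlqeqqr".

The transformation: move the first 3 characters to the end (rotate left by 3).
On "woltmnrkjlqeqqr" that produces "tmnrkjlqeqqrwol".

tmnrkjlqeqqrwol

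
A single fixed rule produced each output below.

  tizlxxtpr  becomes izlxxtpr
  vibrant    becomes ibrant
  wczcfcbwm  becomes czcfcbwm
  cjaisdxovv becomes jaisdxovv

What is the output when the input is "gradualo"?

What's happening: delete the first character.
On "gradualo" that produces "radualo".

radualo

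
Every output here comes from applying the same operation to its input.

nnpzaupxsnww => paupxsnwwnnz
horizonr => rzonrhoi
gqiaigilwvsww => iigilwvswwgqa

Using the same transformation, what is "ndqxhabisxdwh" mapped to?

qhabisxdwhndx

The rule is to move the first 3 characters to the end (rotate left by 3), then swap the first and last characters.
Starting from "ndqxhabisxdwh": after the first operation, "xhabisxdwhndq"; after the second, "qhabisxdwhndx".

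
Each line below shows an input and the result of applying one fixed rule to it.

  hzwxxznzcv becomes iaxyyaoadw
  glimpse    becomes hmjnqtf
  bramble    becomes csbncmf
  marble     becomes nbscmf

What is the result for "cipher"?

djqifs

In each case the input is transformed by: shift every letter 1 place forward in the alphabet (wrapping around).
So "cipher" becomes "djqifs".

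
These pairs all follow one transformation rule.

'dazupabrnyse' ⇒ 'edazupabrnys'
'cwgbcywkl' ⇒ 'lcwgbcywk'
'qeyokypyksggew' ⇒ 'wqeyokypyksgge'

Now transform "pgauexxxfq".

qpgauexxxf

The rule is to move the last character to the front.
On "pgauexxxfq" that produces "qpgauexxxf".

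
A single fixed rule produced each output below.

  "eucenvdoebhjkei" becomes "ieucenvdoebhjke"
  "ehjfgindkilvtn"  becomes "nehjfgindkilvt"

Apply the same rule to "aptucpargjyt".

taptucpargjy

Looking at the pairs, the operation is to move the last character to the front.
Applying that to "aptucpargjyt" gives "taptucpargjy".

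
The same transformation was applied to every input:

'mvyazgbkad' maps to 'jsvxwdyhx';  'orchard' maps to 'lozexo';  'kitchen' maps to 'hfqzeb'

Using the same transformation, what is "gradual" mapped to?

The pattern: delete the last character, then shift every letter 3 places backward in the alphabet (wrapping around).
"gradual" → "gradua" → "doxarx".

doxarx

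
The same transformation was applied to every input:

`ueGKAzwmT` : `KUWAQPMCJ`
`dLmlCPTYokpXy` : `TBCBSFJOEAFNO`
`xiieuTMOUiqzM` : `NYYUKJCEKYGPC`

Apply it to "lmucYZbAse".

The transformation: shift every letter 10 places backward in the alphabet (wrapping around), then convert every letter to uppercase.
Working it through for "lmucYZbAse": intermediate "bcksOPrQiu", final "BCKSOPRQIU".

BCKSOPRQIU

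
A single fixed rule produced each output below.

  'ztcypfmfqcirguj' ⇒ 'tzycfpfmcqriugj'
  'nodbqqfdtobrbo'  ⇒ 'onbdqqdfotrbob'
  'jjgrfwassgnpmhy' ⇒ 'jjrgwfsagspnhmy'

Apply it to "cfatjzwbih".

fctazjbwhi

Looking at the pairs, the operation is to swap each adjacent pair of characters (1↔2, 3↔4, ...).
"cfatjzwbih" → "fctazjbwhi".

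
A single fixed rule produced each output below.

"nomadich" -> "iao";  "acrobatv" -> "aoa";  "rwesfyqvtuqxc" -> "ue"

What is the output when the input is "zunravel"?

eau

In each case the input is transformed by: reverse the string, then keep only the vowels.
Doing the same to "zunravel": "eau".
(Check on "rwesfyqvtuqxc": → "cxqutvqyfsewr" → "ue" ✓)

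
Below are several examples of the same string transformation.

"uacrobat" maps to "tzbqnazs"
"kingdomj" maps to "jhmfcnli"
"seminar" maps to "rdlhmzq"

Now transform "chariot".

bgzqhns

What's happening: shift every letter 1 place backward in the alphabet (wrapping around).
"chariot" → "bgzqhns".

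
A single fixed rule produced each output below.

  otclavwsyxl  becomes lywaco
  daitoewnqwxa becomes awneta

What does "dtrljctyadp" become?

In each case the input is transformed by: reverse the string, then keep every other character starting from the first (positions 1st, 3rd, 5th, ...).
"dtrljctyadp" → "pdaytcjlrtd" → "patjrd".

patjrd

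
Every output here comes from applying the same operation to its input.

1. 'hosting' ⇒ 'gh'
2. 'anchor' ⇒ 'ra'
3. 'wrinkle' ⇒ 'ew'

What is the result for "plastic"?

cp

The rule is to move the last character to the front, then keep only the first 2 characters.
For "plastic", step one produces "cplasti"; step two turns that into "cp".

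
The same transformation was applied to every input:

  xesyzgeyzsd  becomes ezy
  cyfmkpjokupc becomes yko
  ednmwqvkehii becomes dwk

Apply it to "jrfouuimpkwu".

Each output is the input with this applied: delete the last 2 characters, then keep one character in every 3, starting at position 2 (positions 2nd, 5th, 8th, ...).
"jrfouuimpkwu" → "jrfouuimpk" → "rum".

rum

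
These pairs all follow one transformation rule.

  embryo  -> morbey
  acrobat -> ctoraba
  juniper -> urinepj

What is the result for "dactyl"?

altcdy

The transformation: swap the first and last characters, then swap each adjacent pair of characters (1↔2, 3↔4, ...).
For "dactyl" the result is "altcdy".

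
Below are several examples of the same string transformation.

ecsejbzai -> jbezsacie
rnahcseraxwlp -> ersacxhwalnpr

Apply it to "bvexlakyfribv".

kyaflrxiebvvb

The rule is to take characters alternately from the front and the back (1st, last, 2nd, 2nd-last, ...), then reverse the string.
Working it through for "bvexlakyfribv": intermediate "bvvbeixrlfayk", final "kyaflrxiebvvb".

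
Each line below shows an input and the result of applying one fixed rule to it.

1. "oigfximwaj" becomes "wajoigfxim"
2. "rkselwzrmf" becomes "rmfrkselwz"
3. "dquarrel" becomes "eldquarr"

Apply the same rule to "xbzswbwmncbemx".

cbemxxbzswbwmn

The rule is to move the first 2 characters to the end (rotate left by 2), then swap the front and back halves of the string.
Starting from "xbzswbwmncbemx": after the first operation, "zswbwmncbemxxb"; after the second, "cbemxxbzswbwmn".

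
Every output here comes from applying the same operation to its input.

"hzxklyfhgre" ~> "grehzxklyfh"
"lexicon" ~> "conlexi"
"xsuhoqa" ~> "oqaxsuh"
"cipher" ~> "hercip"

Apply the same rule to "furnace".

acefurn

The rule is to move the last 3 characters to the front (rotate right by 3).
On "furnace" that produces "acefurn".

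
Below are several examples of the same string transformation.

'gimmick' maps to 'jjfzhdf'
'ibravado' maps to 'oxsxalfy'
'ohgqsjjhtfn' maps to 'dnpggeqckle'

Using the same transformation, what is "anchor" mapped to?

zeloxk

Looking at the pairs, the operation is to move the first 2 characters to the end (rotate left by 2), then shift every letter 3 places backward in the alphabet (wrapping around).
Doing the same to "anchor": "zeloxk".
(Check on "ibravado": → "ravadoib" → "oxsxalfy" ✓)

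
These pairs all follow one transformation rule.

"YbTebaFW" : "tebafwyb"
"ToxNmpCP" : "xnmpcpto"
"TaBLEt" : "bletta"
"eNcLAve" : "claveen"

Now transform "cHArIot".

The pattern: move the first 2 characters to the end (rotate left by 2), then convert every letter to lowercase.
On "cHArIot": the first step gives "ArIotcH", and the second then gives "ariotch".
(Check on "TaBLEt": → "BLEtTa" → "bletta" ✓)

ariotch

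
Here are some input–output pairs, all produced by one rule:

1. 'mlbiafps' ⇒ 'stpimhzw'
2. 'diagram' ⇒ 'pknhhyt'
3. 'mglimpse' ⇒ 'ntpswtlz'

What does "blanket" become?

siuhlra

The rule is to swap each adjacent pair of characters (1↔2, 3↔4, ...), then shift every letter 7 places forward in the alphabet (wrapping around).
For "blanket", step one produces "lbnaekt"; step two turns that into "siuhlra".
(Check on "mlbiafps": → "lmibfasp" → "stpimhzw" ✓)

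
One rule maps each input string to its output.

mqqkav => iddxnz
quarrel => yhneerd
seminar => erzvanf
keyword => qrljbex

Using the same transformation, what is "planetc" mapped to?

pynargc

The pattern: shift every letter 13 places forward in the alphabet (wrapping around) — i.e. ROT13, then swap the first and last characters.
Starting from "planetc": after the first operation, "cynargp"; after the second, "pynargc".
(Check on "seminar": → "frzvane" → "erzvanf" ✓)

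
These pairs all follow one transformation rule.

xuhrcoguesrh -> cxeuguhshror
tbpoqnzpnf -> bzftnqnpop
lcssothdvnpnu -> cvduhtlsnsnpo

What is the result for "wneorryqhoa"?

ayewhrnroqo

The rule is to sort the characters into alphabetical order, then take characters alternately from the front and the back (1st, last, 2nd, 2nd-last, ...).
Working it through for "wneorryqhoa": intermediate "aehnooqrrwy", final "ayewhrnroqo".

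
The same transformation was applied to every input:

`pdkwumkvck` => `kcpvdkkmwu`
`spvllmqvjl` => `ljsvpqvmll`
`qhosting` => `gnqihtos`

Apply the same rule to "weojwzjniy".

The pattern: move the last character to the front, then take characters alternately from the front and the back (1st, last, 2nd, 2nd-last, ...).
On "weojwzjniy": the first step gives "yweojwzjni", and the second then gives "yiwnejozjw".

yiwnejozjw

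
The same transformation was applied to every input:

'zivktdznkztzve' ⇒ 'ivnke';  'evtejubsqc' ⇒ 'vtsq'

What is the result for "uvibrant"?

The transformation: swap each adjacent pair of characters (1↔2, 3↔4, ...), then keep one character in every 3, starting at position 1 (positions 1st, 4th, 7th, ...).
On "uvibrant": the first step gives "vubiartn", and the second then gives "vit".

vit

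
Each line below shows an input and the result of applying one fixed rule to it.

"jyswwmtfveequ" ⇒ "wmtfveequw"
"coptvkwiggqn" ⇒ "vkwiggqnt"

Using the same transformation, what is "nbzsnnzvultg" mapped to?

Each output is the input with this applied: delete the first 3 characters, then move the first character to the end.
Starting from "nbzsnnzvultg": after the first operation, "snnzvultg"; after the second, "nnzvultgs".

nnzvultgs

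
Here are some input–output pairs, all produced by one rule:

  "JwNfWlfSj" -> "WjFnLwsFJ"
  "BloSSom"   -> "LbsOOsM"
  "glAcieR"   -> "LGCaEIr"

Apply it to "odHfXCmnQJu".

The rule is to swap each adjacent pair of characters (1↔2, 3↔4, ...), then flip the case of every letter.
For "odHfXCmnQJu", step one produces "dofHCXnmJQu"; step two turns that into "DOFhcxNMjqU".

DOFhcxNMjqU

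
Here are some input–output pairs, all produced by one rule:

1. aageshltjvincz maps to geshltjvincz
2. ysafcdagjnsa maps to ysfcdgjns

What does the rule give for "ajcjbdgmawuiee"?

What's happening: remove every "a".
Applying that to "ajcjbdgmawuiee" gives "jcjbdgmwuiee".

jcjbdgmwuiee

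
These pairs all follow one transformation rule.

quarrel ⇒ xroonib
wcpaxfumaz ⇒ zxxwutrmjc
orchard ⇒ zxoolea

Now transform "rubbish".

yyrpofe

Rule — shift every letter 3 places backward in the alphabet (wrapping around), then sort the characters into reverse alphabetical order.
Applying both steps to "rubbish": "oryyfpe", then "yyrpofe".
(Check on "wcpaxfumaz": → "tzmxucrjxw" → "zxxwutrmjc" ✓)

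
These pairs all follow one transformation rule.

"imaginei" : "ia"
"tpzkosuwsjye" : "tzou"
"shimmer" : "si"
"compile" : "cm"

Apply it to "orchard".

What's happening: keep every other character starting from the first (positions 1st, 3rd, 5th, ...), then delete the last 2 characters.
Applying both steps to "orchard": "ocad", then "oc".

oc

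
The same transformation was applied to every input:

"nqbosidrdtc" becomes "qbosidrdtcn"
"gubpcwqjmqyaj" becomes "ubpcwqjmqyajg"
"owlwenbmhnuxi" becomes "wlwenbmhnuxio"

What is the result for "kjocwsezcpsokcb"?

jocwsezcpsokcbk

What's happening: move the first character to the end.
So "kjocwsezcpsokcb" becomes "jocwsezcpsokcbk".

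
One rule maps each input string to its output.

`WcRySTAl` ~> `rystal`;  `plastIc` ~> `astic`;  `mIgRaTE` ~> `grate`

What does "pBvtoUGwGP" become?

vtougwgp

The rule is to delete the first 2 characters, then convert every letter to lowercase.
Starting from "pBvtoUGwGP": after the first operation, "vtoUGwGP"; after the second, "vtougwgp".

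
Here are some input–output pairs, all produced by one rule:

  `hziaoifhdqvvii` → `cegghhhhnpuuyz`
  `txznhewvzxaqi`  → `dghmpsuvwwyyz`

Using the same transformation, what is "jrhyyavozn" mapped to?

gimnquxxyz

The transformation: shift every letter 1 place backward in the alphabet (wrapping around), then sort the characters into alphabetical order.
"jrhyyavozn" → "iqgxxzunym" → "gimnquxxyz".
(Check on "txznhewvzxaqi": → "swymgdvuywzph" → "dghmpsuvwwyyz" ✓)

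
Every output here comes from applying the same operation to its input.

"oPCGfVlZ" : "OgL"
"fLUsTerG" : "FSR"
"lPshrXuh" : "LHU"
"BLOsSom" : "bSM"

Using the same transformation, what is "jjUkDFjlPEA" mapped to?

JKJe

What's happening: flip the case of every letter, then keep one character in every 3, starting at position 1 (positions 1st, 4th, 7th, ...).
On "jjUkDFjlPEA": the first step gives "JJuKdfJLpea", and the second then gives "JKJe".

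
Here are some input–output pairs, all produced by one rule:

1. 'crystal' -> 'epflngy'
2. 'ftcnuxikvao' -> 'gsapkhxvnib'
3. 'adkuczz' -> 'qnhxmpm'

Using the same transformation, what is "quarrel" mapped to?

hdenrey

Looking at the pairs, the operation is to swap each adjacent pair of characters (1↔2, 3↔4, ...), then shift every letter 13 places forward in the alphabet (wrapping around) — i.e. ROT13.
Applying both steps to "quarrel": "uqraerl", then "hdenrey".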